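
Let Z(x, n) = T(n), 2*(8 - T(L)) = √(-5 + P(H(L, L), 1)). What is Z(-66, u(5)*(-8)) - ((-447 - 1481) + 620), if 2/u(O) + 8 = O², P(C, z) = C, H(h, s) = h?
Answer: 1316 - I*√1717/34 ≈ 1316.0 - 1.2187*I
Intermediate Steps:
T(L) = 8 - √(-5 + L)/2
u(O) = 2/(-8 + O²)
Z(x, n) = 8 - √(-5 + n)/2
Z(-66, u(5)*(-8)) - ((-447 - 1481) + 620) = (8 - √(-5 + (2/(-8 + 5²))*(-8))/2) - ((-447 - 1481) + 620) = (8 - √(-5 + (2/(-8 + 25))*(-8))/2) - (-1928 + 620) = (8 - √(-5 + (2/17)*(-8))/2) - 1*(-1308) = (8 - √(-5 + (2*(1/17))*(-8))/2) + 1308 = (8 - √(-5 + (2/17)*(-8))/2) + 1308 = (8 - √(-5 - 16/17)/2) + 1308 = (8 - I*√1717/34) + 1308 = 1316 - I*√1717/34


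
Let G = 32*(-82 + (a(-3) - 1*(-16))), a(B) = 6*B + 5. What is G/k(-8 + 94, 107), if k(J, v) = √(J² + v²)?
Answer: -2528*√18845/18845 ≈ -18.415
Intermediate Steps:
a(B) = 5 + 6*B
G = -2528 (G = 32*(-82 + ((5 + 6*(-3)) - 1*(-16))) = 32*(-82 + ((5 - 18) + 16)) = 32*(-82 + (-13 + 16)) = 32*(-82 + 3) = 32*(-79) = -2528)
G/k(-8 + 94, 107) = -2528/√((-8 + 94)² + 107²) = -2528/√(86² + 11449) = -2528/√(7396 + 11449) = -2528*√18845/18845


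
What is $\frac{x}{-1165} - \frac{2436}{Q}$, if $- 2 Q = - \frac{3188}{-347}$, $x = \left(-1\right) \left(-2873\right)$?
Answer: $\frac{490092809}{928505} \approx 527.83$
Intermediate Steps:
$x = 2873$
$Q = - \frac{1594}{347}$ ($Q = - \frac{\left(-3188\right) \frac{1}{-347}}{2} = - \frac{\left(-3188\right) \left(- \frac{1}{347}\right)}{2} = \left(- \frac{1}{2}\right) \frac{3188}{347} = - \frac{1594}{347} \approx -4.5937$)
$\frac{x}{-1165} - \frac{2436}{Q} = \frac{2873}{-1165} - \frac{2436}{- \frac{1594}{347}} = 2873 \left(- \frac{1}{1165}\right) - - \frac{422646}{797} = - \frac{2873}{1165} + \frac{422646}{797} = \frac{490092809}{928505}$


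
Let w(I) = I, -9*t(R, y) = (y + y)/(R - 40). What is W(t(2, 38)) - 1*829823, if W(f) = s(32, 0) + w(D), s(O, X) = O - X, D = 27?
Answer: -829764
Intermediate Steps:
t(R, y) = -2*y/(9*(-40 + R)) (t(R, y) = -(y + y)/(9*(R - 40)) = -2*y/(9*(-40 + R)))
W(f) = 59 (W(f) = (32 - 1*0) + 27 = (32 + 0) + 27 = 32 + 27 = 59)
W(t(2, 38)) - 1*829823 = 59 - 1*829823 = 59 - 829823 = -829764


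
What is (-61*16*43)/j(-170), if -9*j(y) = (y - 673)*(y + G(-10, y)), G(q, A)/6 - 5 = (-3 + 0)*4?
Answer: 31476/14893 ≈ 2.1135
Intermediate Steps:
G(q, A) = -42 (G(q, A) = 30 + 6*((-3 + 0)*4) = 30 + 6*(-3*4) = 30 + 6*(-12) = 30 - 72 = -42)
j(y) = -(-673 + y)*(-42 + y)/9 (j(y) = -(y - 673)*(y - 42)/9 = -(-673 + y)*(-42 + y)/9)
(-61*16*43)/j(-170) = (-61*16*43)/(-9422/3 - ⅑*(-170)² + (715/9)*(-170)) = (-976*43)/(-9422/3 - ⅑*28900 - 121550/9) = -41968/(-9422/3 - 28900/9 - 121550/9) = -41968/(-59572/3) = -41968*(-3/59572) = 31476/14893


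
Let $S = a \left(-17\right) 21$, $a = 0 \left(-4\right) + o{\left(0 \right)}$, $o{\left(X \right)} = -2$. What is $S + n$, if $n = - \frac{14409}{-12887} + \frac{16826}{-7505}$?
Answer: $\frac{68947194473}{96716935} \approx 712.88$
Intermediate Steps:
$a = -2$ ($a = 0 \left(-4\right) - 2 = 0 - 2 = -2$)
$S = 714$ ($S = \left(-2\right) \left(-17\right) 21 = 34 \cdot 21 = 714$)
$n = - \frac{108697117}{96716935}$ ($n = \left(-14409\right) \left(- \frac{1}{12887}\right) + 16826 \left(- \frac{1}{7505}\right) = \frac{14409}{12887} - \frac{16826}{7505} = - \frac{108697117}{96716935} \approx -1.1239$)
$S + n = 714 - \frac{108697117}{96716935} = \frac{68947194473}{96716935}$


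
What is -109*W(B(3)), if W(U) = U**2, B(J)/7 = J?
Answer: -48069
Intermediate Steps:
B(J) = 7*J
-109*W(B(3)) = -109*(7*3)**2 = -109*21**2 = -109*441 = -48069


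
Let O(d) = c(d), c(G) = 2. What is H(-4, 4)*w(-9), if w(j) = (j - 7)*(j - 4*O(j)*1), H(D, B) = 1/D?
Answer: -68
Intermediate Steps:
O(d) = 2
w(j) = (-8 + j)*(-7 + j) (w(j) = (j - 7)*(j - 4*2*1) = (-7 + j)*(j - 8*1) = (-7 + j)*(j - 8) = (-7 + j)*(-8 + j) = (-8 + j)*(-7 + j))
H(-4, 4)*w(-9) = (56 + (-9)² - 15*(-9))/(-4) = -(56 + 81 + 135)/4 = -¼*272 = -68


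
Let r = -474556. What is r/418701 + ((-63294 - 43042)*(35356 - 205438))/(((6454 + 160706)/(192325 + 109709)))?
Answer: 95298763209224817892/2916252465 ≈ 3.2679e+10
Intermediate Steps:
r/418701 + ((-63294 - 43042)*(35356 - 205438))/(((6454 + 160706)/(192325 + 109709))) = -474556/418701 + ((-63294 - 43042)*(35356 - 205438))/(((6454 + 160706)/(192325 + 109709))) = -474556*1/418701 + (-106336*(-170082))/((167160/302034)) = -474556/418701 + 18085839552/((167160*(1/302034))) = -474556/418701 + 18085839552/(27860/50339) = -474556/418701 + 18085839552*(50339/27860) = -474556/418701 + 227605769302032/6965 = 95298763209224817892/2916252465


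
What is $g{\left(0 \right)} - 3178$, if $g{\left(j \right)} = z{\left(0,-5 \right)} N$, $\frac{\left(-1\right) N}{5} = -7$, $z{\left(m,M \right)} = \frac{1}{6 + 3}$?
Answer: $- \frac{28567}{9} \approx -3174.1$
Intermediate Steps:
$z{\left(m,M \right)} = \frac{1}{9}$
$N = 35$ ($N = \left(-5\right) \left(-7\right) = 35$)
$g{\left(j \right)} = \frac{35}{9}$ ($g{\left(j \right)} = \frac{1}{9} \cdot 35 = \frac{35}{9}$)
$g{\left(0 \right)} - 3178 = \frac{35}{9} - 3178 = - \frac{28567}{9}$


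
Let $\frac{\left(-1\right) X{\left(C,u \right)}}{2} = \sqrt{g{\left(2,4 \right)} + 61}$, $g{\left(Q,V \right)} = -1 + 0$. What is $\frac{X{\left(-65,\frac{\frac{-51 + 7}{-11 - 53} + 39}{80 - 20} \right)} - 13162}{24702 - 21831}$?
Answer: $- \frac{13162}{2871} - \frac{4 \sqrt{15}}{2871} \approx -4.5899$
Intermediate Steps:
$g{\left(Q,V \right)} = -1$
$X{\left(C,u \right)} = - 4 \sqrt{15}$ ($X{\left(C,u \right)} = - 2 \sqrt{-1 + 61} = - 2 \sqrt{60} = - 2 \cdot 2 \sqrt{15} = - 4 \sqrt{15}$)
$\frac{X{\left(-65,\frac{\frac{-51 + 7}{-11 - 53} + 39}{80 - 20} \right)} - 13162}{24702 - 21831} = \frac{- 4 \sqrt{15} - 13162}{24702 - 21831} = \frac{-13162 - 4 \sqrt{15}}{2871} = \left(-13162 - 4 \sqrt{15}\right) \frac{1}{2871} = - \frac{13162}{2871} - \frac{4 \sqrt{15}}{2871}$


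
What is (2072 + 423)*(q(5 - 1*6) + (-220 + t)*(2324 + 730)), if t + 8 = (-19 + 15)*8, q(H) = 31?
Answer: -1981052455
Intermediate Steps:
t = -40 (t = -8 + (-19 + 15)*8 = -8 - 4*8 = -8 - 32 = -40)
(2072 + 423)*(q(5 - 1*6) + (-220 + t)*(2324 + 730)) = (2072 + 423)*(31 + (-220 - 40)*(2324 + 730)) = 2495*(31 - 260*3054) = 2495*(31 - 794040) = 2495*(-794009) = -1981052455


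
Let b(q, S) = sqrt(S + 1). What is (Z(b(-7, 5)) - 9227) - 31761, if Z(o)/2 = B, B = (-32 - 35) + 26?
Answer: -41070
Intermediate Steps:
b(q, S) = sqrt(1 + S)
B = -41 (B = -67 + 26 = -41)
Z(o) = -82 (Z(o) = 2*(-41) = -82)
(Z(b(-7, 5)) - 9227) - 31761 = (-82 - 9227) - 31761 = -9309 - 31761 = -41070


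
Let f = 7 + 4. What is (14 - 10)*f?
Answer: 44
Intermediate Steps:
f = 11
(14 - 10)*f = (14 - 10)*11 = 4*11 = 44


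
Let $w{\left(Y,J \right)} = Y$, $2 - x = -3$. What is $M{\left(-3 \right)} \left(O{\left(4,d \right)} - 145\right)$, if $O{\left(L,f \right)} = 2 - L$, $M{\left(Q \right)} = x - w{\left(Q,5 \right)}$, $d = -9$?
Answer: $-1176$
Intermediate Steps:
$x = 5$ ($x = 2 - -3 = 2 + 3 = 5$)
$M{\left(Q \right)} = 5 - Q$
$M{\left(-3 \right)} \left(O{\left(4,d \right)} - 145\right) = \left(5 - -3\right) \left(\left(2 - 4\right) - 145\right) = \left(5 + 3\right) \left(\left(2 - 4\right) - 145\right) = 8 \left(-2 - 145\right) = 8 \left(-147\right) = -1176$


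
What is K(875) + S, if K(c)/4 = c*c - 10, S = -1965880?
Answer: 1096580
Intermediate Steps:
K(c) = -40 + 4*c**2 (K(c) = 4*(c*c - 10) = 4*(c**2 - 10) = 4*(-10 + c**2) = -40 + 4*c**2)
K(875) + S = (-40 + 4*875**2) - 1965880 = (-40 + 4*765625) - 1965880 = (-40 + 3062500) - 1965880 = 3062460 - 1965880 = 1096580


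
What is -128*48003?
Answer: -6144384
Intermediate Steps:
-128*48003 = -1*6144384 = -6144384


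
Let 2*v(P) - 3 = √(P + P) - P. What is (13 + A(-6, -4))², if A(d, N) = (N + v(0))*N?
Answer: 529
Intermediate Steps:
v(P) = 3/2 - P/2 + √2*√P/2 (v(P) = 3/2 + (√(P + P) - P)/2 = 3/2 + (√(2*P) - P)/2 = 3/2 + (√2*√P - P)/2 = 3/2 + (-P + √2*√P)/2 = 3/2 + (-P/2 + √2*√P/2) = 3/2 - P/2 + √2*√P/2)
A(d, N) = N*(3/2 + N) (A(d, N) = (N + (3/2 - ½*0 + √2*√0/2))*N = (N + (3/2 + 0 + (½)*√2*0))*N = (N + (3/2 + 0 + 0))*N = (N + 3/2)*N = (3/2 + N)*N = N*(3/2 + N))
(13 + A(-6, -4))² = (13 + (½)*(-4)*(3 + 2*(-4)))² = (13 + (½)*(-4)*(3 - 8))² = (13 + (½)*(-4)*(-5))² = (13 + 10)² = 23² = 529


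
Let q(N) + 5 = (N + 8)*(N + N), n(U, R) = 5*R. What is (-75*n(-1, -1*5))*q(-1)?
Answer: -35625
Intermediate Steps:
q(N) = -5 + 2*N*(8 + N) (q(N) = -5 + (N + 8)*(N + N) = -5 + (8 + N)*(2*N) = -5 + 2*N*(8 + N))
(-75*n(-1, -1*5))*q(-1) = (-375*(-1*5))*(-5 + 2*(-1)**2 + 16*(-1)) = (-375*(-5))*(-5 + 2*1 - 16) = (-75*(-25))*(-5 + 2 - 16) = 1875*(-19) = -35625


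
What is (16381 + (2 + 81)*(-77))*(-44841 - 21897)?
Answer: -666712620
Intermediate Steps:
(16381 + (2 + 81)*(-77))*(-44841 - 21897) = (16381 + 83*(-77))*(-66738) = (16381 - 6391)*(-66738) = 9990*(-66738) = -666712620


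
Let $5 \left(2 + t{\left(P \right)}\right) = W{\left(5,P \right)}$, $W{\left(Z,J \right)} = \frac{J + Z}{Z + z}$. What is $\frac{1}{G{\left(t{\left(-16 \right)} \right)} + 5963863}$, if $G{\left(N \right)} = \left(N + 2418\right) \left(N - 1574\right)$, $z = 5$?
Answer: $\frac{2500}{5390155621} \approx 4.6381 \cdot 10^{-7}$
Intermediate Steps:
$W{\left(Z,J \right)} = \frac{J + Z}{5 + Z}$ ($W{\left(Z,J \right)} = \frac{J + Z}{Z + 5} = \frac{J + Z}{5 + Z}$)
$t{\left(P \right)} = - \frac{19}{10} + \frac{P}{50}$ ($t{\left(P \right)} = -2 + \frac{\frac{1}{5 + 5} \left(P + 5\right)}{5} = -2 + \frac{\frac{1}{10} \left(5 + P\right)}{5} = -2 + \frac{\frac{1}{2} + \frac{P}{10}}{5} = -2 + \left(\frac{1}{10} + \frac{P}{50}\right) = - \frac{19}{10} + \frac{P}{50}$)
$G{\left(N \right)} = \left(-1574 + N\right) \left(2418 + N\right)$ ($G{\left(N \right)} = \left(2418 + N\right) \left(-1574 + N\right) = \left(-1574 + N\right) \left(2418 + N\right)$)
$\frac{1}{G{\left(t{\left(-16 \right)} \right)} + 5963863} = \frac{1}{\left(-3805932 + \left(- \frac{19}{10} + \frac{1}{50} \left(-16\right)\right)^{2} + 844 \left(- \frac{19}{10} + \frac{1}{50} \left(-16\right)\right)\right) + 5963863} = \frac{1}{\left(-3805932 + \left(- \frac{19}{10} - \frac{8}{25}\right)^{2} + 844 \left(- \frac{19}{10} - \frac{8}{25}\right)\right) + 5963863} = \frac{1}{\left(-3805932 + \left(- \frac{111}{50}\right)^{2} + 844 \left(- \frac{111}{50}\right)\right) + 5963863} = \frac{1}{\left(-3805932 + \frac{12321}{2500} - \frac{46842}{25}\right) + 5963863} = \frac{1}{- \frac{9519501879}{2500} + 5963863} = \frac{1}{\frac{5390155621}{2500}} = \frac{2500}{5390155621}$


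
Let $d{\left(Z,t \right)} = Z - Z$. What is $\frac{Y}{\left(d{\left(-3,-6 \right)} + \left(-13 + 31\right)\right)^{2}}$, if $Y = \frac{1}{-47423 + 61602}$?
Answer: $\frac{1}{4593996} \approx 2.1768 \cdot 10^{-7}$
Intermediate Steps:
$d{\left(Z,t \right)} = 0$
$Y = \frac{1}{14179} \approx 7.0527 \cdot 10^{-5}$
$\frac{Y}{\left(d{\left(-3,-6 \right)} + \left(-13 + 31\right)\right)^{2}} = \frac{1}{14179 \left(0 + \left(-13 + 31\right)\right)^{2}} = \frac{1}{14179 \left(0 + 18\right)^{2}} = \frac{1}{14179 \cdot 18^{2}} = \frac{1}{14179 \cdot 324} = \frac{1}{14179} \cdot \frac{1}{324} = \frac{1}{4593996}$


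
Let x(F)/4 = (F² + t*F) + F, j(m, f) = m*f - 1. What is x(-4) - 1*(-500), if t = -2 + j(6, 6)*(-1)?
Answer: 1140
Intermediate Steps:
j(m, f) = -1 + f*m (j(m, f) = f*m - 1 = -1 + f*m)
t = -37 (t = -2 + (-1 + 6*6)*(-1) = -2 + (-1 + 36)*(-1) = -2 + 35*(-1) = -2 - 35 = -37)
x(F) = -144*F + 4*F² (x(F) = 4*((F² - 37*F) + F) = 4*(F² - 36*F) = -144*F + 4*F²)
x(-4) - 1*(-500) = 4*(-4)*(-36 - 4) - 1*(-500) = 4*(-4)*(-40) + 500 = 640 + 500 = 1140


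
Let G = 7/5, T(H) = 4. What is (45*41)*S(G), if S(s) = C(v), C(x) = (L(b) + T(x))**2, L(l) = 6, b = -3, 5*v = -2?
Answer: 184500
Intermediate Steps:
v = -2/5 (v = (1/5)*(-2) = -2/5 ≈ -0.40000)
C(x) = 100 (C(x) = (6 + 4)**2 = 10**2 = 100)
G = 7/5 (G = 7*(1/5) = 7/5 ≈ 1.4000)
S(s) = 100
(45*41)*S(G) = (45*41)*100 = 1845*100 = 184500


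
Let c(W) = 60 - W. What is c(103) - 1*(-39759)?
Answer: 39716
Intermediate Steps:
c(103) - 1*(-39759) = (60 - 1*103) - 1*(-39759) = (60 - 103) + 39759 = -43 + 39759 = 39716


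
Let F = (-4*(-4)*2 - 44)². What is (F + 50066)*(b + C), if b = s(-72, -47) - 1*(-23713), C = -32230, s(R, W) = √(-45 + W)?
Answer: -427638570 + 100420*I*√23 ≈ -4.2764e+8 + 4.816e+5*I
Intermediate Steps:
F = 144 (F = (16*2 - 44)² = (32 - 44)² = (-12)² = 144)
b = 23713 + 2*I*√23 (b = √(-45 - 47) - 1*(-23713) = √(-92) + 23713 = 2*I*√23 + 23713 = 23713 + 2*I*√23 ≈ 23713.0 + 9.5917*I)
(F + 50066)*(b + C) = (144 + 50066)*((23713 + 2*I*√23) - 32230) = 50210*(-8517 + 2*I*√23) = -427638570 + 100420*I*√23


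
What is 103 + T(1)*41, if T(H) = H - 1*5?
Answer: -61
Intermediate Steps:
T(H) = -5 + H (T(H) = H - 5 = -5 + H)
103 + T(1)*41 = 103 + (-5 + 1)*41 = 103 - 4*41 = 103 - 164 = -61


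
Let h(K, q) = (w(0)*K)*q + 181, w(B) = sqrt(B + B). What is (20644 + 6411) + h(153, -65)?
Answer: 27236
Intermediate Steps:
w(B) = sqrt(2)*sqrt(B) (w(B) = sqrt(2*B) = sqrt(2)*sqrt(B))
h(K, q) = 181 (h(K, q) = ((sqrt(2)*sqrt(0))*K)*q + 181 = ((sqrt(2)*0)*K)*q + 181 = (0*K)*q + 181 = 0*q + 181 = 0 + 181 = 181)
(20644 + 6411) + h(153, -65) = (20644 + 6411) + 181 = 27055 + 181 = 27236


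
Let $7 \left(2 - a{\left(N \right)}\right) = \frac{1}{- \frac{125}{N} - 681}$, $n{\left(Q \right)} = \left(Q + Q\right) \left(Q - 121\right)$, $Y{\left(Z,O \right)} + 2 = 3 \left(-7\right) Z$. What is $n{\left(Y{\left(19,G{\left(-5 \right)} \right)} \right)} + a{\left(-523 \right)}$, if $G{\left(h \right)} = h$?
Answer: $\frac{1043377192359}{2492266} \approx 4.1865 \cdot 10^{5}$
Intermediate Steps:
$Y{\left(Z,O \right)} = -2 - 21 Z$ ($Y{\left(Z,O \right)} = -2 + 3 \left(-7\right) Z = -2 - 21 Z$)
$n{\left(Q \right)} = 2 Q \left(-121 + Q\right)$
$a{\left(N \right)} = 2 - \frac{1}{7 \left(-681 - \frac{125}{N}\right)}$ ($a{\left(N \right)} = 2 - \frac{1}{7 \left(- \frac{125}{N} - 681\right)} = 2 - \frac{1}{7 \left(-681 - \frac{125}{N}\right)}$)
$n{\left(Y{\left(19,G{\left(-5 \right)} \right)} \right)} + a{\left(-523 \right)} = 2 \left(-2 - 399\right) \left(-121 - 401\right) + \frac{5 \left(350 + 1907 \left(-523\right)\right)}{7 \left(125 + 681 \left(-523\right)\right)} = 2 \left(-2 - 399\right) \left(-121 - 401\right) + \frac{5 \left(350 - 997361\right)}{7 \left(125 - 356163\right)} = 2 \left(-401\right) \left(-121 - 401\right) + \frac{5}{7} \frac{1}{-356038} \left(-997011\right) = 2 \left(-401\right) \left(-522\right) + \frac{5}{7} \left(- \frac{1}{356038}\right) \left(-997011\right) = 418644 + \frac{4985055}{2492266} = \frac{1043377192359}{2492266}$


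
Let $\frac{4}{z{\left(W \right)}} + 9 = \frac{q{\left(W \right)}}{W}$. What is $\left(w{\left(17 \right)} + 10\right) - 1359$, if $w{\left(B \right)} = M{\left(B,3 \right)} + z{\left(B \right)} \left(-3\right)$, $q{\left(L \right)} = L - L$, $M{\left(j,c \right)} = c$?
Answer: $- \frac{4034}{3} \approx -1344.7$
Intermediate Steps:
$q{\left(L \right)} = 0$
$z{\left(W \right)} = - \frac{4}{9}$ ($z{\left(W \right)} = \frac{4}{-9 + \frac{0}{W}} = \frac{4}{-9 + 0} = \frac{4}{-9} = 4 \left(- \frac{1}{9}\right) = - \frac{4}{9}$)
$w{\left(B \right)} = \frac{13}{3}$ ($w{\left(B \right)} = 3 - - \frac{4}{3} = 3 + \frac{4}{3} = \frac{13}{3}$)
$\left(w{\left(17 \right)} + 10\right) - 1359 = \left(\frac{13}{3} + 10\right) - 1359 = \frac{43}{3} - 1359 = - \frac{4034}{3}$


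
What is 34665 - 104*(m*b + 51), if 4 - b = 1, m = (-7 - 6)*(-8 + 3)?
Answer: 9081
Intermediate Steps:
m = 65 (m = -13*(-5) = 65)
b = 3 (b = 4 - 1*1 = 4 - 1 = 3)
34665 - 104*(m*b + 51) = 34665 - 104*(65*3 + 51) = 34665 - 104*(195 + 51) = 34665 - 104*246 = 34665 - 25584 = 9081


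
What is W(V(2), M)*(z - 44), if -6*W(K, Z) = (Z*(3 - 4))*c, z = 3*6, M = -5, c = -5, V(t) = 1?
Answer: -325/3 ≈ -108.33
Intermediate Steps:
z = 18
W(K, Z) = -5*Z/6 (W(K, Z) = -Z*(3 - 4)*(-5)/6 = -Z*(-1)*(-5)/6 = -(-Z)*(-5)/6 = -5*Z/6)
W(V(2), M)*(z - 44) = (-⅚*(-5))*(18 - 44) = (25/6)*(-26) = -325/3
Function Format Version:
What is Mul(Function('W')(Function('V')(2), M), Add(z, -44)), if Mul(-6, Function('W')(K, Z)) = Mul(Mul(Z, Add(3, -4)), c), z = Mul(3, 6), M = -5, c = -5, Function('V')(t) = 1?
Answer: Rational(-325, 3) ≈ -108.33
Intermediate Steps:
z = 18
Function('W')(K, Z) = Mul(Rational(-5, 6), Z) (Function('W')(K, Z) = Mul(Rational(-1, 6), Mul(Mul(Z, Add(3, -4)), -5)) = Mul(Rational(-1, 6), Mul(Mul(Z, -1), -5)) = Mul(Rational(-1, 6), Mul(Mul(-1, Z), -5)) = Mul(Rational(-1, 6), Mul(5, Z)) = Mul(Rational(-5, 6), Z))
Mul(Function('W')(Function('V')(2), M), Add(z, -44)) = Mul(Mul(Rational(-5, 6), -5), Add(18, -44)) = Mul(Rational(25, 6), -26) = Rational(-325, 3)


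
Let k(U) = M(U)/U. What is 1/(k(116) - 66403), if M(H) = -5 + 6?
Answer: -116/7702747 ≈ -1.5060e-5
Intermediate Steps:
M(H) = 1
k(U) = 1/U
1/(k(116) - 66403) = 1/(1/116 - 66403) = 1/(-7702747/116) = -116/7702747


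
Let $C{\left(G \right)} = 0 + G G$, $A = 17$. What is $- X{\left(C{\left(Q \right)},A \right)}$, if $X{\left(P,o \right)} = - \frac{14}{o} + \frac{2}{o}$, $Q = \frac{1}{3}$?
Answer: $\frac{12}{17} \approx 0.70588$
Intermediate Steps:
$Q = \frac{1}{3} \approx 0.33333$
$C{\left(G \right)} = G^{2}$ ($C{\left(G \right)} = 0 + G^{2} = G^{2}$)
$X{\left(P,o \right)} = - \frac{12}{o}$
$- X{\left(C{\left(Q \right)},A \right)} = - \frac{-12}{17} = \left(-1\right) \left(- \frac{12}{17}\right) = \frac{12}{17}$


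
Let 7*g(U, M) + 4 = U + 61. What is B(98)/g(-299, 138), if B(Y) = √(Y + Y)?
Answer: -49/121 ≈ -0.40496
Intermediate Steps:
g(U, M) = 57/7 + U/7 (g(U, M) = -4/7 + (U + 61)/7 = -4/7 + (61 + U)/7 = -4/7 + (61/7 + U/7) = 57/7 + U/7)
B(Y) = √2*√Y (B(Y) = √(2*Y) = √2*√Y)
B(98)/g(-299, 138) = (√2*√98)/(57/7 + (⅐)*(-299)) = (√2*(7*√2))/(57/7 - 299/7) = 14/(-242/7) = 14*(-7/242) = -49/121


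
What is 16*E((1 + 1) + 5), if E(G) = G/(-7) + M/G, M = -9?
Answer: -256/7 ≈ -36.571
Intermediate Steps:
E(G) = -9/G - G/7 (E(G) = G/(-7) - 9/G = G*(-1/7) - 9/G = -G/7 - 9/G = -9/G - G/7)
16*E((1 + 1) + 5) = 16*(-9/((1 + 1) + 5) - ((1 + 1) + 5)/7) = 16*(-9/(2 + 5) - (2 + 5)/7) = 16*(-9/7 - 1/7*7) = 16*(-9*1/7 - 1) = 16*(-9/7 - 1) = 16*(-16/7) = -256/7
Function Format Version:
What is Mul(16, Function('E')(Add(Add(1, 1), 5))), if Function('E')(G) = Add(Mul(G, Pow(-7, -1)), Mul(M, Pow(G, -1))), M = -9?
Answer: Rational(-256, 7) ≈ -36.571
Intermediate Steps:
Function('E')(G) = Add(Mul(-9, Pow(G, -1)), Mul(Rational(-1, 7), G)) (Function('E')(G) = Add(Mul(G, Pow(-7, -1)), Mul(-9, Pow(G, -1))) = Add(Mul(G, Rational(-1, 7)), Mul(-9, Pow(G, -1))) = Add(Mul(Rational(-1, 7), G), Mul(-9, Pow(G, -1))) = Add(Mul(-9, Pow(G, -1)), Mul(Rational(-1, 7), G)))
Mul(16, Function('E')(Add(Add(1, 1), 5))) = Mul(16, Add(Mul(-9, Pow(Add(Add(1, 1), 5), -1)), Mul(Rational(-1, 7), Add(Add(1, 1), 5)))) = Mul(16, Add(Mul(-9, Pow(Add(2, 5), -1)), Mul(Rational(-1, 7), Add(2, 5)))) = Mul(16, Add(Mul(-9, Pow(7, -1)), Mul(Rational(-1, 7), 7))) = Mul(16, Add(Mul(-9, Rational(1, 7)), -1)) = Mul(16, Add(Rational(-9, 7), -1)) = Mul(16, Rational(-16, 7)) = Rational(-256, 7)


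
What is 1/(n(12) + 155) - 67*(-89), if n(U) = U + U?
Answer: 1067378/179 ≈ 5963.0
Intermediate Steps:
n(U) = 2*U
1/(n(12) + 155) - 67*(-89) = 1/(2*12 + 155) - 67*(-89) = 1/(24 + 155) + 5963 = 1/179 + 5963 = 1067378/179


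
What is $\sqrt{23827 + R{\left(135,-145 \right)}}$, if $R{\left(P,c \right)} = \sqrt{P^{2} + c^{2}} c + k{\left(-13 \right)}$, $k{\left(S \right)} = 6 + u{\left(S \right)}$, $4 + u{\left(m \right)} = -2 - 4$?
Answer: $\sqrt{23823 - 725 \sqrt{1570}} \approx 70.027 i$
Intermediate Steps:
$u{\left(m \right)} = -10$ ($u{\left(m \right)} = -4 - 6 = -10$)
$k{\left(S \right)} = -4$ ($k{\left(S \right)} = 6 - 10 = -4$)
$R{\left(P,c \right)} = -4 + c \sqrt{P^{2} + c^{2}}$ ($R{\left(P,c \right)} = \sqrt{P^{2} + c^{2}} c - 4 = c \sqrt{P^{2} + c^{2}} - 4 = -4 + c \sqrt{P^{2} + c^{2}}$)
$\sqrt{23827 + R{\left(135,-145 \right)}} = \sqrt{23827 - \left(4 + 145 \sqrt{135^{2} + \left(-145\right)^{2}}\right)} = \sqrt{23827 - \left(4 + 145 \sqrt{18225 + 21025}\right)} = \sqrt{23827 - \left(4 + 145 \sqrt{39250}\right)} = \sqrt{23827 - \left(4 + 145 \cdot 5 \sqrt{1570}\right)} = \sqrt{23827 - \left(4 + 725 \sqrt{1570}\right)} = \sqrt{23823 - 725 \sqrt{1570}}$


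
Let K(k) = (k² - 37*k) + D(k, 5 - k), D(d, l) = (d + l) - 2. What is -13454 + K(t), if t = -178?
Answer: 24819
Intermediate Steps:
D(d, l) = -2 + d + l
K(k) = 3 + k² - 37*k (K(k) = (k² - 37*k) + (-2 + k + (5 - k)) = (k² - 37*k) + 3 = 3 + k² - 37*k)
-13454 + K(t) = -13454 + (3 + (-178)² - 37*(-178)) = -13454 + (3 + 31684 + 6586) = -13454 + 38273 = 24819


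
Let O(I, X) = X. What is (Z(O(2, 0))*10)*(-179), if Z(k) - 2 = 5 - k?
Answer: -12530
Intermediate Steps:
Z(k) = 7 - k (Z(k) = 2 + (5 - k) = 7 - k)
(Z(O(2, 0))*10)*(-179) = ((7 - 1*0)*10)*(-179) = ((7 + 0)*10)*(-179) = (7*10)*(-179) = 70*(-179) = -12530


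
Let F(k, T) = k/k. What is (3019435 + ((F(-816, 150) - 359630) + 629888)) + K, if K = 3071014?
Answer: 6360708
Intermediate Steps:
F(k, T) = 1
(3019435 + ((F(-816, 150) - 359630) + 629888)) + K = (3019435 + ((1 - 359630) + 629888)) + 3071014 = (3019435 + (-359629 + 629888)) + 3071014 = (3019435 + 270259) + 3071014 = 3289694 + 3071014 = 6360708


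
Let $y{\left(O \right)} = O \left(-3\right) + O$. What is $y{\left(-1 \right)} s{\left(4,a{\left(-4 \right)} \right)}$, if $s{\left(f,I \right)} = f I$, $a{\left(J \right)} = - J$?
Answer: $32$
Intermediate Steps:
$y{\left(O \right)} = - 2 O$ ($y{\left(O \right)} = - 3 O + O = - 2 O$)
$s{\left(f,I \right)} = I f$
$y{\left(-1 \right)} s{\left(4,a{\left(-4 \right)} \right)} = \left(-2\right) \left(-1\right) \left(-1\right) \left(-4\right) 4 = 2 \cdot 4 \cdot 4 = 2 \cdot 16 = 32$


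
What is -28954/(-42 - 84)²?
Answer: -14477/7938 ≈ -1.8238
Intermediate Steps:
-28954/(-42 - 84)² = -28954/((-126)²) = -28954/15876 = -28954*1/15876 = -14477/7938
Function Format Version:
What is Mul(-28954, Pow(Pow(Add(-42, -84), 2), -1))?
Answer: Rational(-14477, 7938) ≈ -1.8238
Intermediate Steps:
Mul(-28954, Pow(Pow(Add(-42, -84), 2), -1)) = Mul(-28954, Pow(Pow(-126, 2), -1)) = Mul(-28954, Pow(15876, -1)) = Mul(-28954, Rational(1, 15876)) = Rational(-14477, 7938)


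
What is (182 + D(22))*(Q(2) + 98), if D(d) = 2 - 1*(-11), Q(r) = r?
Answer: 19500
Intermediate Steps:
D(d) = 13 (D(d) = 2 + 11 = 13)
(182 + D(22))*(Q(2) + 98) = (182 + 13)*(2 + 98) = 195*100 = 19500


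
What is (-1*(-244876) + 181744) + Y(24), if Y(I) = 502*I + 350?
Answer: 439018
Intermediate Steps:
Y(I) = 350 + 502*I
(-1*(-244876) + 181744) + Y(24) = (-1*(-244876) + 181744) + (350 + 502*24) = (244876 + 181744) + (350 + 12048) = 426620 + 12398 = 439018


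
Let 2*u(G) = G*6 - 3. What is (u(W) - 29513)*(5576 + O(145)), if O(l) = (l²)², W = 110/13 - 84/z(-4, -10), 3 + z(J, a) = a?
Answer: -338709207936813/26 ≈ -1.3027e+13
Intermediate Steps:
z(J, a) = -3 + a
W = 194/13 (W = 110/13 - 84/(-3 - 10) = 110*(1/13) - 84/(-13) = 110/13 - 84*(-1/13) = 110/13 + 84/13 = 194/13 ≈ 14.923)
u(G) = -3/2 + 3*G (u(G) = (G*6 - 3)/2 = (6*G - 3)/2 = (-3 + 6*G)/2 = -3/2 + 3*G)
O(l) = l⁴
(u(W) - 29513)*(5576 + O(145)) = ((-3/2 + 3*(194/13)) - 29513)*(5576 + 145⁴) = ((-3/2 + 582/13) - 29513)*(5576 + 442050625) = (1125/26 - 29513)*442056201 = -766213/26*442056201 = -338709207936813/26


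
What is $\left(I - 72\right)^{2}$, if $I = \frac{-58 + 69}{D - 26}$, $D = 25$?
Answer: $6889$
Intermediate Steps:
$I = -11$ ($I = \frac{-58 + 69}{25 - 26} = \frac{11}{-1} = 11 \left(-1\right) = -11$)
$\left(I - 72\right)^{2} = \left(-11 - 72\right)^{2} = \left(-83\right)^{2} = 6889$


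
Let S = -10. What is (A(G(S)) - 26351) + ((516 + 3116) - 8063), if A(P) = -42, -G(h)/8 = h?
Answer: -30824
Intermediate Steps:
G(h) = -8*h
(A(G(S)) - 26351) + ((516 + 3116) - 8063) = (-42 - 26351) + ((516 + 3116) - 8063) = -26393 + (3632 - 8063) = -26393 - 4431 = -30824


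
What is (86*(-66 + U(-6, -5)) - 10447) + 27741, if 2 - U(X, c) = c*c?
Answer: 9640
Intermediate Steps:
U(X, c) = 2 - c**2 (U(X, c) = 2 - c*c = 2 - c**2)
(86*(-66 + U(-6, -5)) - 10447) + 27741 = (86*(-66 + (2 - 1*(-5)**2)) - 10447) + 27741 = (86*(-66 + (2 - 1*25)) - 10447) + 27741 = (86*(-66 + (2 - 25)) - 10447) + 27741 = (86*(-66 - 23) - 10447) + 27741 = (86*(-89) - 10447) + 27741 = (-7654 - 10447) + 27741 = -18101 + 27741 = 9640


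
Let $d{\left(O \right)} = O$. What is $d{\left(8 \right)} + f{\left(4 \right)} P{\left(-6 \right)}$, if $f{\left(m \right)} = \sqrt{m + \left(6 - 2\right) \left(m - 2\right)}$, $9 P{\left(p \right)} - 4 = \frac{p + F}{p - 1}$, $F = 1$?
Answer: $8 + \frac{22 \sqrt{3}}{21} \approx 9.8145$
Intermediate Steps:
$P{\left(p \right)} = \frac{4}{9} + \frac{1 + p}{9 \left(-1 + p\right)}$ ($P{\left(p \right)} = \frac{4}{9} + \frac{\left(p + 1\right) \frac{1}{p - 1}}{9} = \frac{4}{9} + \frac{\left(1 + p\right) \frac{1}{-1 + p}}{9} = \frac{4}{9} + \frac{\frac{1}{-1 + p} \left(1 + p\right)}{9} = \frac{4}{9} + \frac{1 + p}{9 \left(-1 + p\right)}$)
$f{\left(m \right)} = \sqrt{-8 + 5 m}$ ($f{\left(m \right)} = \sqrt{m + 4 \left(-2 + m\right)} = \sqrt{m + \left(-8 + 4 m\right)} = \sqrt{-8 + 5 m}$)
$d{\left(8 \right)} + f{\left(4 \right)} P{\left(-6 \right)} = 8 + \sqrt{-8 + 5 \cdot 4} \frac{-3 + 5 \left(-6\right)}{9 \left(-1 - 6\right)} = 8 + \sqrt{-8 + 20} \frac{-3 - 30}{9 \left(-7\right)} = 8 + \sqrt{12} \cdot \frac{1}{9} \left(- \frac{1}{7}\right) \left(-33\right) = 8 + 2 \sqrt{3} \cdot \frac{11}{21} = 8 + \frac{22 \sqrt{3}}{21}$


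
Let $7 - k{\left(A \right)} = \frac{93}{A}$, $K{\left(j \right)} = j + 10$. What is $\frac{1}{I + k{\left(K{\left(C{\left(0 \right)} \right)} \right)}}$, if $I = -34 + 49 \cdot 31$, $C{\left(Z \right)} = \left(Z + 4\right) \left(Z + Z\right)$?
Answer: $\frac{10}{14827} \approx 0.00067445$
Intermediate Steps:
$C{\left(Z \right)} = 2 Z \left(4 + Z\right)$ ($C{\left(Z \right)} = \left(4 + Z\right) 2 Z = 2 Z \left(4 + Z\right)$)
$K{\left(j \right)} = 10 + j$
$k{\left(A \right)} = 7 - \frac{93}{A}$
$I = 1485$ ($I = -34 + 1519 = 1485$)
$\frac{1}{I + k{\left(K{\left(C{\left(0 \right)} \right)} \right)}} = \frac{1}{1485 + \left(7 - \frac{93}{10 + 2 \cdot 0 \left(4 + 0\right)}\right)} = \frac{1}{1485 + \left(7 - \frac{93}{10 + 2 \cdot 0 \cdot 4}\right)} = \frac{1}{1485 + \left(7 - \frac{93}{10 + 0}\right)} = \frac{1}{1485 + \left(7 - \frac{93}{10}\right)} = \frac{1}{1485 - \frac{23}{10}} = \frac{1}{\frac{14827}{10}} = \frac{10}{14827}$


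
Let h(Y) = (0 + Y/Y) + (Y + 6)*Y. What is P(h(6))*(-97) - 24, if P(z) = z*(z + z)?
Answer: -1033850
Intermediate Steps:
h(Y) = 1 + Y*(6 + Y) (h(Y) = (0 + 1) + (6 + Y)*Y = 1 + Y*(6 + Y))
P(z) = 2*z**2 (P(z) = z*(2*z) = 2*z**2)
P(h(6))*(-97) - 24 = (2*(1 + 6**2 + 6*6)**2)*(-97) - 24 = (2*(1 + 36 + 36)**2)*(-97) - 24 = (2*73**2)*(-97) - 24 = (2*5329)*(-97) - 24 = 10658*(-97) - 24 = -1033826 - 24 = -1033850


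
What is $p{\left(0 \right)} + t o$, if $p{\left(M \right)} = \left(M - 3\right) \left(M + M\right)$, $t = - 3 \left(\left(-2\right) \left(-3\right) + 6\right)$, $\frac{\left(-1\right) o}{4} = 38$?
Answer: $5472$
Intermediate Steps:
$o = -152$ ($o = \left(-4\right) 38 = -152$)
$t = -36$ ($t = - 3 \left(6 + 6\right) = \left(-3\right) 12 = -36$)
$p{\left(M \right)} = 2 M \left(-3 + M\right)$ ($p{\left(M \right)} = \left(-3 + M\right) 2 M = 2 M \left(-3 + M\right)$)
$p{\left(0 \right)} + t o = 2 \cdot 0 \left(-3 + 0\right) - -5472 = 2 \cdot 0 \left(-3\right) + 5472 = 0 + 5472 = 5472$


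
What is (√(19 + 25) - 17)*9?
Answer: -153 + 18*√11 ≈ -93.301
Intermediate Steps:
(√(19 + 25) - 17)*9 = (√44 - 17)*9 = (2*√11 - 17)*9 = (-17 + 2*√11)*9 = -153 + 18*√11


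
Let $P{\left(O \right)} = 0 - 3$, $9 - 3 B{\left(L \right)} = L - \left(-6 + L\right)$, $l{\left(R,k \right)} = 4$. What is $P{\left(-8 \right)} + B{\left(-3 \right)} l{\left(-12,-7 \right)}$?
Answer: $1$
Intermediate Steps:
$B{\left(L \right)} = 1$ ($B{\left(L \right)} = 3 - \frac{L - \left(-6 + L\right)}{3} = 3 - 2 = 1$)
$P{\left(O \right)} = -3$
$P{\left(-8 \right)} + B{\left(-3 \right)} l{\left(-12,-7 \right)} = -3 + 1 \cdot 4 = -3 + 4 = 1$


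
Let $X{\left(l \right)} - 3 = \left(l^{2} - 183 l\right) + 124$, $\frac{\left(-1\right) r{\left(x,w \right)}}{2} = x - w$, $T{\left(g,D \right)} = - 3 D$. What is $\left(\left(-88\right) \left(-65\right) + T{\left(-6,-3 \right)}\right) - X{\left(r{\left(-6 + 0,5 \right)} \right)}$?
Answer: $9144$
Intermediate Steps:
$r{\left(x,w \right)} = - 2 x + 2 w$ ($r{\left(x,w \right)} = - 2 \left(x - w\right) = - 2 x + 2 w$)
$X{\left(l \right)} = 127 + l^{2} - 183 l$ ($X{\left(l \right)} = 3 + \left(\left(l^{2} - 183 l\right) + 124\right) = 3 + \left(124 + l^{2} - 183 l\right) = 127 + l^{2} - 183 l$)
$\left(\left(-88\right) \left(-65\right) + T{\left(-6,-3 \right)}\right) - X{\left(r{\left(-6 + 0,5 \right)} \right)} = \left(\left(-88\right) \left(-65\right) - -9\right) - \left(127 + \left(- 2 \left(-6 + 0\right) + 2 \cdot 5\right)^{2} - 183 \left(- 2 \left(-6 + 0\right) + 2 \cdot 5\right)\right) = \left(5720 + 9\right) - \left(127 + \left(\left(-2\right) \left(-6\right) + 10\right)^{2} - 183 \left(\left(-2\right) \left(-6\right) + 10\right)\right) = 5729 - \left(127 + \left(12 + 10\right)^{2} - 183 \left(12 + 10\right)\right) = 5729 - \left(127 + 22^{2} - 4026\right) = 5729 - \left(127 + 484 - 4026\right) = 5729 - -3415 = 5729 + 3415 = 9144$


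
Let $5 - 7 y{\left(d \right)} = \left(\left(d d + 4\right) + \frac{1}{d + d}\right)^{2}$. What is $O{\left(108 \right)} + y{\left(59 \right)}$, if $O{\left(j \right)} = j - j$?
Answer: $- \frac{169110865741}{97468} \approx -1.735 \cdot 10^{6}$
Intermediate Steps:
$O{\left(j \right)} = 0$
$y{\left(d \right)} = \frac{5}{7} - \frac{\left(4 + d^{2} + \frac{1}{2 d}\right)^{2}}{7}$ ($y{\left(d \right)} = \frac{5}{7} - \frac{\left(\left(d d + 4\right) + \frac{1}{d + d}\right)^{2}}{7} = \frac{5}{7} - \frac{\left(\left(d^{2} + 4\right) + \frac{1}{2 d}\right)^{2}}{7} = \frac{5}{7} - \frac{\left(\left(4 + d^{2}\right) + \frac{1}{2 d}\right)^{2}}{7} = \frac{5}{7} - \frac{\left(4 + d^{2} + \frac{1}{2 d}\right)^{2}}{7}$)
$O{\left(108 \right)} + y{\left(59 \right)} = 0 + \left(\frac{5}{7} - \frac{\left(1 + 2 \cdot 59^{3} + 8 \cdot 59\right)^{2}}{28 \cdot 3481}\right) = 0 + \left(\frac{5}{7} - \frac{\left(1 + 2 \cdot 205379 + 472\right)^{2}}{97468}\right) = 0 + \left(\frac{5}{7} - \frac{\left(1 + 410758 + 472\right)^{2}}{97468}\right) = 0 + \left(\frac{5}{7} - \frac{411231^{2}}{97468}\right) = 0 + \left(\frac{5}{7} - \frac{1}{97468} \cdot 169110935361\right) = 0 + \left(\frac{5}{7} - \frac{169110935361}{97468}\right) = 0 - \frac{169110865741}{97468} = - \frac{169110865741}{97468}$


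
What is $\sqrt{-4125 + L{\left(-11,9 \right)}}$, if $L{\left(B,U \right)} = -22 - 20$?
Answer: $3 i \sqrt{463} \approx 64.552 i$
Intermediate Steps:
$L{\left(B,U \right)} = -42$ ($L{\left(B,U \right)} = -22 - 20 = -42$)
$\sqrt{-4125 + L{\left(-11,9 \right)}} = \sqrt{-4125 - 42} = \sqrt{-4167} = 3 i \sqrt{463}$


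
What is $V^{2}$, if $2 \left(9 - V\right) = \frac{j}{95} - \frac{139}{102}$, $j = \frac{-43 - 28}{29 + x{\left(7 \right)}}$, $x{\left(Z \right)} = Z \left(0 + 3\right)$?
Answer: $\frac{5508986377129}{58685062500} \approx 93.874$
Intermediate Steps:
$x{\left(Z \right)} = 3 Z$ ($x{\left(Z \right)} = Z 3 = 3 Z$)
$j = - \frac{71}{50}$ ($j = \frac{-43 - 28}{29 + 3 \cdot 7} = - \frac{71}{29 + 21} = - \frac{71}{50} \approx -1.42$)
$V = \frac{2347123}{242250}$ ($V = 9 - \frac{- \frac{71}{50 \cdot 95} - \frac{139}{102}}{2} = 9 - \frac{\left(- \frac{71}{50}\right) \frac{1}{95} - \frac{139}{102}}{2} = 9 - \frac{- \frac{71}{4750} - \frac{139}{102}}{2} = 9 - - \frac{166873}{242250} = 9 + \frac{166873}{242250} = \frac{2347123}{242250} \approx 9.6888$)
$V^{2} = \left(\frac{2347123}{242250}\right)^{2} = \frac{5508986377129}{58685062500}$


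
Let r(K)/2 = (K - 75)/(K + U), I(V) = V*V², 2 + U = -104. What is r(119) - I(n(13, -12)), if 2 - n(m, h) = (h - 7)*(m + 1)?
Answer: -250234728/13 ≈ -1.9249e+7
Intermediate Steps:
U = -106 (U = -2 - 104 = -106)
n(m, h) = 2 - (1 + m)*(-7 + h) (n(m, h) = 2 - (h - 7)*(m + 1) = 2 - (-7 + h)*(1 + m) = 2 - (1 + m)*(-7 + h))
I(V) = V³
r(K) = 2*(-75 + K)/(-106 + K) (r(K) = 2*((K - 75)/(K - 106)) = 2*((-75 + K)/(-106 + K)) = 2*(-75 + K)/(-106 + K))
r(119) - I(n(13, -12)) = 2*(-75 + 119)/(-106 + 119) - (9 - 1*(-12) + 7*13 - 1*(-12)*13)³ = 2*44/13 - (9 + 12 + 91 + 156)³ = 2*(1/13)*44 - 1*268³ = 88/13 - 1*19248832 = 88/13 - 19248832 = -250234728/13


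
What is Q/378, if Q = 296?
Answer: 148/189 ≈ 0.78307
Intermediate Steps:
Q/378 = 296/378 = 296*(1/378) = 148/189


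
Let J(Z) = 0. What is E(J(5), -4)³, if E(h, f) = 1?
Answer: 1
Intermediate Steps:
E(J(5), -4)³ = 1³ = 1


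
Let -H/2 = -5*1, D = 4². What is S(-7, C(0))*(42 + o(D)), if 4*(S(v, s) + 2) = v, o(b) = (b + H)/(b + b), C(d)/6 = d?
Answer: -10275/64 ≈ -160.55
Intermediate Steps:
D = 16
H = 10 (H = -(-10) = -2*(-5) = 10)
C(d) = 6*d
o(b) = (10 + b)/(2*b) (o(b) = (b + 10)/(b + b) = (10 + b)/((2*b)) = (10 + b)*(1/(2*b)) = (10 + b)/(2*b))
S(v, s) = -2 + v/4
S(-7, C(0))*(42 + o(D)) = (-2 + (¼)*(-7))*(42 + (½)*(10 + 16)/16) = (-2 - 7/4)*(42 + (½)*(1/16)*26) = -15*(42 + 13/16)/4 = -15/4*685/16 = -10275/64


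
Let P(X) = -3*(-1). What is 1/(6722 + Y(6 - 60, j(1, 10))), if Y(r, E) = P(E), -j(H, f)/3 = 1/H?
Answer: 1/6725 ≈ 0.00014870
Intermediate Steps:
j(H, f) = -3/H
P(X) = 3
Y(r, E) = 3
1/(6722 + Y(6 - 60, j(1, 10))) = 1/(6722 + 3) = 1/6725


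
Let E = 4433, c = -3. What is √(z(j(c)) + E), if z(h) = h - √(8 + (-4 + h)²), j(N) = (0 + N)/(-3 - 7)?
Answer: √(443330 - 30*√241)/10 ≈ 66.548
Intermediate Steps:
j(N) = -N/10 (j(N) = N/(-10) = N*(-⅒) = -N/10)
√(z(j(c)) + E) = √((-⅒*(-3) - √(8 + (-4 - ⅒*(-3))²)) + 4433) = √((3/10 - √(8 + (-4 + 3/10)²)) + 4433) = √((3/10 - √(8 + (-37/10)²)) + 4433) = √((3/10 - √(8 + 1369/100)) + 4433) = √((3/10 - √(2169/100)) + 4433) = √((3/10 - 3*√241/10) + 4433) = √(44333/10 - 3*√241/10)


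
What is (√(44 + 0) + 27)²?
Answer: 773 + 108*√11 ≈ 1131.2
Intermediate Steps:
(√(44 + 0) + 27)² = (√44 + 27)² = (2*√11 + 27)² = (27 + 2*√11)²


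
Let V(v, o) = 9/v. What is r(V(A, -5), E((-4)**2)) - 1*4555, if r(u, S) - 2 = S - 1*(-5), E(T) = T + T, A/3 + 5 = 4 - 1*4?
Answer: -4516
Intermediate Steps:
A = -15 (A = -15 + 3*(4 - 1*4) = -15 + 3*(4 - 4) = -15 + 3*0 = -15 + 0 = -15)
E(T) = 2*T
r(u, S) = 7 + S (r(u, S) = 2 + (S - 1*(-5)) = 2 + (S + 5) = 2 + (5 + S) = 7 + S)
r(V(A, -5), E((-4)**2)) - 1*4555 = (7 + 2*(-4)**2) - 1*4555 = (7 + 2*16) - 4555 = (7 + 32) - 4555 = 39 - 4555 = -4516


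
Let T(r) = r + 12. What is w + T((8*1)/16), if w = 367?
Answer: 759/2 ≈ 379.50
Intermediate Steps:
T(r) = 12 + r
w + T((8*1)/16) = 367 + (12 + (8*1)/16) = 367 + (12 + 8*(1/16)) = 367 + (12 + 1/2) = 367 + 25/2 = 759/2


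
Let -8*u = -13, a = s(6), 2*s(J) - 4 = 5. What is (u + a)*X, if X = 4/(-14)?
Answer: -7/4 ≈ -1.7500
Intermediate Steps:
X = -2/7 (X = 4*(-1/14) = -2/7 ≈ -0.28571)
s(J) = 9/2 (s(J) = 2 + (½)*5 = 2 + 5/2 = 9/2)
a = 9/2 ≈ 4.5000
u = 13/8 (u = -⅛*(-13) = 13/8 ≈ 1.6250)
(u + a)*X = (13/8 + 9/2)*(-2/7) = (49/8)*(-2/7) = -7/4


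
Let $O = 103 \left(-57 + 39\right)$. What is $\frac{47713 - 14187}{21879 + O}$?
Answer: $\frac{33526}{20025} \approx 1.6742$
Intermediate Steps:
$O = -1854$ ($O = 103 \left(-18\right) = -1854$)
$\frac{47713 - 14187}{21879 + O} = \frac{47713 - 14187}{21879 - 1854} = \frac{33526}{20025}$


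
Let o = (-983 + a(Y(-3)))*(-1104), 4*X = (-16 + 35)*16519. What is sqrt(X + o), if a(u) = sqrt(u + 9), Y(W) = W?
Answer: sqrt(4654789 - 4416*sqrt(6))/2 ≈ 1077.5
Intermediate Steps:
a(u) = sqrt(9 + u)
X = 313861/4 (X = ((-16 + 35)*16519)/4 = (19*16519)/4 = (1/4)*313861 = 313861/4 ≈ 78465.)
o = 1085232 - 1104*sqrt(6) (o = (-983 + sqrt(9 - 3))*(-1104) = (-983 + sqrt(6))*(-1104) = 1085232 - 1104*sqrt(6) ≈ 1.0825e+6)
sqrt(X + o) = sqrt(313861/4 + (1085232 - 1104*sqrt(6))) = sqrt(4654789/4 - 1104*sqrt(6))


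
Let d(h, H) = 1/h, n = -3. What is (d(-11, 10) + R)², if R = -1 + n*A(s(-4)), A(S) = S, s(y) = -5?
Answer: 23409/121 ≈ 193.46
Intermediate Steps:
R = 14 (R = -1 - 3*(-5) = -1 + 15 = 14)
(d(-11, 10) + R)² = (1/(-11) + 14)² = (-1/11 + 14)² = (153/11)² = 23409/121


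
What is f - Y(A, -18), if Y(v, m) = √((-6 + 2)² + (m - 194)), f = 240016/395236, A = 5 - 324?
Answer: 60004/98809 - 14*I ≈ 0.60727 - 14.0*I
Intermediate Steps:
A = -319
f = 60004/98809 (f = 240016*(1/395236) = 60004/98809 ≈ 0.60727)
Y(v, m) = √(-178 + m) (Y(v, m) = √((-4)² + (-194 + m)) = √(16 + (-194 + m)) = √(-178 + m))
f - Y(A, -18) = 60004/98809 - √(-178 - 18) = 60004/98809 - √(-196) = 60004/98809 - 14*I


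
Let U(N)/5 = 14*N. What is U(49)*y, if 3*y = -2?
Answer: -6860/3 ≈ -2286.7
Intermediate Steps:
y = -2/3 (y = (1/3)*(-2) = -2/3 ≈ -0.66667)
U(N) = 70*N (U(N) = 5*(14*N) = 70*N)
U(49)*y = (70*49)*(-2/3) = 3430*(-2/3) = -6860/3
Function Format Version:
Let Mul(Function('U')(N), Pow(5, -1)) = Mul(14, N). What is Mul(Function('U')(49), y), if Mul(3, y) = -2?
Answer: Rational(-6860, 3) ≈ -2286.7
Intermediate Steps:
y = Rational(-2, 3) (y = Mul(Rational(1, 3), -2) = Rational(-2, 3) ≈ -0.66667)
Function('U')(N) = Mul(70, N) (Function('U')(N) = Mul(5, Mul(14, N)) = Mul(70, N))
Mul(Function('U')(49), y) = Mul(Mul(70, 49), Rational(-2, 3)) = Mul(3430, Rational(-2, 3)) = Rational(-6860, 3)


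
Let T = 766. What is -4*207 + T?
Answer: -62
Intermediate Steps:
-4*207 + T = -4*207 + 766 = -828 + 766 = -62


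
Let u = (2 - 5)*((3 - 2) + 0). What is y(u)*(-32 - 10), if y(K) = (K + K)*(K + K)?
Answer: -1512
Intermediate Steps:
u = -3 (u = -3*(1 + 0) = -3*1 = -3)
y(K) = 4*K**2 (y(K) = (2*K)*(2*K) = 4*K**2)
y(u)*(-32 - 10) = (4*(-3)**2)*(-32 - 10) = (4*9)*(-42) = 36*(-42) = -1512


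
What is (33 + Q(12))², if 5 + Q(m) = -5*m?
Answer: 1024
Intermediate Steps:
Q(m) = -5 - 5*m
(33 + Q(12))² = (33 + (-5 - 5*12))² = (33 + (-5 - 60))² = (33 - 65)² = (-32)² = 1024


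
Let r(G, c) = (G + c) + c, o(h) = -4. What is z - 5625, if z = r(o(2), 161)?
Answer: -5307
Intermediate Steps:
r(G, c) = G + 2*c
z = 318 (z = -4 + 2*161 = -4 + 322 = 318)
z - 5625 = 318 - 5625 = -5307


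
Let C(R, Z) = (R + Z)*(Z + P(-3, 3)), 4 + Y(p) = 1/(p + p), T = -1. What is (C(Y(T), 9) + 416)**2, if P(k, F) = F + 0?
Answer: 220900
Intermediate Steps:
Y(p) = -4 + 1/(2*p) (Y(p) = -4 + 1/(p + p) = -4 + 1/(2*p))
P(k, F) = F
C(R, Z) = (3 + Z)*(R + Z) (C(R, Z) = (R + Z)*(Z + 3) = (R + Z)*(3 + Z) = (3 + Z)*(R + Z))
(C(Y(T), 9) + 416)**2 = ((9**2 + 3*(-4 + (1/2)/(-1)) + 3*9 + (-4 + (1/2)/(-1))*9) + 416)**2 = ((81 + 3*(-4 + (1/2)*(-1)) + 27 + (-4 + (1/2)*(-1))*9) + 416)**2 = ((81 + 3*(-4 - 1/2) + 27 + (-4 - 1/2)*9) + 416)**2 = ((81 + 3*(-9/2) + 27 - 9/2*9) + 416)**2 = ((81 - 27/2 + 27 - 81/2) + 416)**2 = (54 + 416)**2 = 470**2 = 220900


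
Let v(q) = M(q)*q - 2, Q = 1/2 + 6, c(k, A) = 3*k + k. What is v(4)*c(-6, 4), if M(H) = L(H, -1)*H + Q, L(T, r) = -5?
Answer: 1344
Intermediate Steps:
c(k, A) = 4*k
Q = 13/2 (Q = ½ + 6 = 13/2 ≈ 6.5000)
M(H) = 13/2 - 5*H (M(H) = -5*H + 13/2 = 13/2 - 5*H)
v(q) = -2 + q*(13/2 - 5*q) (v(q) = (13/2 - 5*q)*q - 2 = q*(13/2 - 5*q) - 2 = -2 + q*(13/2 - 5*q))
v(4)*c(-6, 4) = (-2 + (½)*4*(13 - 10*4))*(4*(-6)) = (-2 + (½)*4*(13 - 40))*(-24) = (-2 + (½)*4*(-27))*(-24) = (-2 - 54)*(-24) = -56*(-24) = 1344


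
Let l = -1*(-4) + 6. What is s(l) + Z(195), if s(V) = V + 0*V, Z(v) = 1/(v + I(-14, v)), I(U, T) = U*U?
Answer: 3911/391 ≈ 10.003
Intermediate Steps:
I(U, T) = U²
Z(v) = 1/(196 + v) (Z(v) = 1/(v + (-14)²) = 1/(v + 196) = 1/(196 + v))
l = 10 (l = 4 + 6 = 10)
s(V) = V (s(V) = V + 0 = V)
s(l) + Z(195) = 10 + 1/(196 + 195) = 10 + 1/391 = 3911/391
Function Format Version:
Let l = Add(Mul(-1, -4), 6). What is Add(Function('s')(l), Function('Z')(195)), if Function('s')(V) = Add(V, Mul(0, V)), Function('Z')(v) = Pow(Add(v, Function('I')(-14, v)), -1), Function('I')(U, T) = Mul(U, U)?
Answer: Rational(3911, 391) ≈ 10.003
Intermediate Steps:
Function('I')(U, T) = Pow(U, 2)
Function('Z')(v) = Pow(Add(196, v), -1) (Function('Z')(v) = Pow(Add(v, Pow(-14, 2)), -1) = Pow(Add(v, 196), -1) = Pow(Add(196, v), -1))
l = 10 (l = Add(4, 6) = 10)
Function('s')(V) = V (Function('s')(V) = Add(V, 0) = V)
Add(Function('s')(l), Function('Z')(195)) = Add(10, Pow(Add(196, 195), -1)) = Add(10, Pow(391, -1)) = Add(10, Rational(1, 391)) = Rational(3911, 391)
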